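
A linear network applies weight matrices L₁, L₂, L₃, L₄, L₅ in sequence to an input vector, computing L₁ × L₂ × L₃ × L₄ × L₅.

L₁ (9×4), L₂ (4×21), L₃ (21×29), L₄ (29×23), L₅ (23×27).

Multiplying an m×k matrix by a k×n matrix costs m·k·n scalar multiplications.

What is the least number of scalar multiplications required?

Adjacent pairs: L₁L₂ = 9·4·21 = 756; L₂L₃ = 4·21·29 = 2436; L₃L₄ = 21·29·23 = 14007; L₄L₅ = 29·23·27 = 18009.
Length 3: L₁..L₃: k=1: 0+2436+9·4·29=3480; k=2: 756+0+9·21·29=6237 → min 3480 | L₂..L₄: k=2: 0+14007+4·21·23=15939; k=3: 2436+0+4·29·23=5104 → min 5104 | L₃..L₅: k=3: 0+18009+21·29·27=34452; k=4: 14007+0+21·23·27=27048 → min 27048.
Length 4: L₁..L₄: k=1: 0+5104+9·4·23=5932; k=2: 756+14007+9·21·23=19110; k=3: 3480+0+9·29·23=9483 → min 5932 | L₂..L₅: k=2: 0+27048+4·21·27=29316; k=3: 2436+18009+4·29·27=23577; k=4: 5104+0+4·23·27=7588 → min 7588.
Length 5: L₁..L₅: k=1: 0+7588+9·4·27=8560; k=2: 756+27048+9·21·27=32907; k=3: 3480+18009+9·29·27=28536; k=4: 5932+0+9·23·27=11521 → min 8560.
Optimal order: (L₁ × (((L₂ × L₃) × L₄) × L₅)) with cost 8560.

8560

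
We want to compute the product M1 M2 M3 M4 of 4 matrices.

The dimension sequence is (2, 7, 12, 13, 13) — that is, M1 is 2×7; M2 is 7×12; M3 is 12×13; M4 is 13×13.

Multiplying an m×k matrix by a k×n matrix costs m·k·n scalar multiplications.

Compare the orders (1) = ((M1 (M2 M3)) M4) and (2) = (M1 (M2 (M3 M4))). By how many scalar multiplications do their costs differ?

1690

Order (1) = ((M1 (M2 M3)) M4): (M2 M3): 7×12 by 12×13 → 7×13, cost 7·12·13 = 1092; (M1 (M2 M3)): 2×7 by 7×13 → 2×13, cost 2·7·13 = 182; cumulative 1274; ((M1 (M2 M3)) M4): 2×13 by 13×13 → 2×13, cost 2·13·13 = 338; cumulative 1612. Total 1612.
Order (2) = (M1 (M2 (M3 M4))): (M3 M4): 12×13 by 13×13 → 12×13, cost 12·13·13 = 2028; (M2 (M3 M4)): 7×12 by 12×13 → 7×13, cost 7·12·13 = 1092; cumulative 3120; (M1 (M2 (M3 M4))): 2×7 by 7×13 → 2×13, cost 2·7·13 = 182; cumulative 3302. Total 3302.
Difference: |1612 − 3302| = 1690.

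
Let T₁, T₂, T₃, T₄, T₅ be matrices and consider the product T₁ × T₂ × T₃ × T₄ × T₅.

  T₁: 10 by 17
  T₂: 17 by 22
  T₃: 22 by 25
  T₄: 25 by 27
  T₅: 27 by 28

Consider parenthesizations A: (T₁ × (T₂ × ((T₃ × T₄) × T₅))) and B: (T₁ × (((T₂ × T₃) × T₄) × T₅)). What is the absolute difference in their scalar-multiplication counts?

Order A = (T₁ × (T₂ × ((T₃ × T₄) × T₅))): (T₃ × T₄): 22×25 by 25×27 → 22×27, cost 22·25·27 = 14850; ((T₃ × T₄) × T₅): 22×27 by 27×28 → 22×28, cost 22·27·28 = 16632; cumulative 31482; (T₂ × ((T₃ × T₄) × T₅)): 17×22 by 22×28 → 17×28, cost 17·22·28 = 10472; cumulative 41954; (T₁ × (T₂ × ((T₃ × T₄) × T₅))): 10×17 by 17×28 → 10×28, cost 10·17·28 = 4760; cumulative 46714. Total 46714.
Order B = (T₁ × (((T₂ × T₃) × T₄) × T₅)): (T₂ × T₃): 17×22 by 22×25 → 17×25, cost 17·22·25 = 9350; ((T₂ × T₃) × T₄): 17×25 by 25×27 → 17×27, cost 17·25·27 = 11475; cumulative 20825; (((T₂ × T₃) × T₄) × T₅): 17×27 by 27×28 → 17×28, cost 17·27·28 = 12852; cumulative 33677; (T₁ × (((T₂ × T₃) × T₄) × T₅)): 10×17 by 17×28 → 10×28, cost 10·17·28 = 4760; cumulative 38437. Total 38437.
Difference: |46714 − 38437| = 8277.

8277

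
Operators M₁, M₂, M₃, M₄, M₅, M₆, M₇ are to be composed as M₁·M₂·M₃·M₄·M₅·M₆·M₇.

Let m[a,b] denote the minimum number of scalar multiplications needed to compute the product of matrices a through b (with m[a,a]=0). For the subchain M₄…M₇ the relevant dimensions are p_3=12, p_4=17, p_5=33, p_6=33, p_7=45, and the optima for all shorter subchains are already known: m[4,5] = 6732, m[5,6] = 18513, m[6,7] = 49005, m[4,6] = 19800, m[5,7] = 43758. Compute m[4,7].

37620

m[4,7] = min over k∈[4,6] of m[4,k]+m[k+1,7]+p_{3}·p_k·p_{7}.
k=4: 0 + 43758 + 12·17·45 = 52938; k=5: 6732 + 49005 + 12·33·45 = 73557; k=6: 19800 + 0 + 12·33·45 = 37620.
Minimum: 37620 at k=6.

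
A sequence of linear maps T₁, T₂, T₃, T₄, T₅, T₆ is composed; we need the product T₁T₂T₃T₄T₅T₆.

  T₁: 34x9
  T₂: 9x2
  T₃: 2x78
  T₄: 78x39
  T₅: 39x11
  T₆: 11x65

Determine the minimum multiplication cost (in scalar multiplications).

13404

Adjacent pairs: T₁T₂ = 34·9·2 = 612; T₂T₃ = 9·2·78 = 1404; T₃T₄ = 2·78·39 = 6084; T₄T₅ = 78·39·11 = 33462; T₅T₆ = 39·11·65 = 27885.
Length 3: T₁..T₃: k=1: 0+1404+34·9·78=25272; k=2: 612+0+34·2·78=5916 → min 5916 | T₂..T₄: k=2: 0+6084+9·2·39=6786; k=3: 1404+0+9·78·39=28782 → min 6786 | T₃..T₅: k=3: 0+33462+2·78·11=35178; k=4: 6084+0+2·39·11=6942 → min 6942 | T₄..T₆: k=4: 0+27885+78·39·65=225615; k=5: 33462+0+78·11·65=89232 → min 89232.
Length 4: T₁..T₄: k=1: 0+6786+34·9·39=18720; k=2: 612+6084+34·2·39=9348; k=3: 5916+0+34·78·39=109344 → min 9348 | T₂..T₅: k=2: 0+6942+9·2·11=7140; k=3: 1404+33462+9·78·11=42588; k=4: 6786+0+9·39·11=10647 → min 7140 | T₃..T₆: k=3: 0+89232+2·78·65=99372; k=4: 6084+27885+2·39·65=39039; k=5: 6942+0+2·11·65=8372 → min 8372.
Length 5: T₁..T₅: k=1: 0+7140+34·9·11=10506; k=2: 612+6942+34·2·11=8302; k=3: 5916+33462+34·78·11=68550; k=4: 9348+0+34·39·11=23934 → min 8302 | T₂..T₆: k=2: 0+8372+9·2·65=9542; k=3: 1404+89232+9·78·65=136266; k=4: 6786+27885+9·39·65=57486; k=5: 7140+0+9·11·65=13575 → min 9542.
Length 6: T₁..T₆: k=1: 0+9542+34·9·65=29432; k=2: 612+8372+34·2·65=13404; k=3: 5916+89232+34·78·65=267528; k=4: 9348+27885+34·39·65=123423; k=5: 8302+0+34·11·65=32612 → min 13404.
Optimal order: ((T₁T₂)(((T₃T₄)T₅)T₆)) with cost 13404.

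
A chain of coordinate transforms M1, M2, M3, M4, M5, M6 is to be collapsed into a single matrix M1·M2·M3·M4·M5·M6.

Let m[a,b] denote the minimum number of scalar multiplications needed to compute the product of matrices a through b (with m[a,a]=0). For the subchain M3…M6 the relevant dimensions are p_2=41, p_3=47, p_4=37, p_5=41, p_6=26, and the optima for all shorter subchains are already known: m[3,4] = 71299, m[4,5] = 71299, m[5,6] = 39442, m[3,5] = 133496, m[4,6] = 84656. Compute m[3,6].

m[3,6] = min over k∈[3,5] of m[3,k]+m[k+1,6]+p_{2}·p_k·p_{6}.
k=3: 0 + 84656 + 41·47·26 = 134758; k=4: 71299 + 39442 + 41·37·26 = 150183; k=5: 133496 + 0 + 41·41·26 = 177202.
Minimum: 134758 at k=3.

134758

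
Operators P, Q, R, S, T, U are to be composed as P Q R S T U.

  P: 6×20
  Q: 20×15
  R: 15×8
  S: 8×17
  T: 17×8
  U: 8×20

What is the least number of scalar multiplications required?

Adjacent pairs: PQ = 6·20·15 = 1800; QR = 20·15·8 = 2400; RS = 15·8·17 = 2040; ST = 8·17·8 = 1088; TU = 17·8·20 = 2720.
Length 3: P..R: k=1: 0+2400+6·20·8=3360; k=2: 1800+0+6·15·8=2520 → min 2520 | Q..S: k=2: 0+2040+20·15·17=7140; k=3: 2400+0+20·8·17=5120 → min 5120 | R..T: k=3: 0+1088+15·8·8=2048; k=4: 2040+0+15·17·8=4080 → min 2048 | S..U: k=4: 0+2720+8·17·20=5440; k=5: 1088+0+8·8·20=2368 → min 2368.
Length 4: P..S: k=1: 0+5120+6·20·17=7160; k=2: 1800+2040+6·15·17=5370; k=3: 2520+0+6·8·17=3336 → min 3336 | Q..T: k=2: 0+2048+20·15·8=4448; k=3: 2400+1088+20·8·8=4768; k=4: 5120+0+20·17·8=7840 → min 4448 | R..U: k=3: 0+2368+15·8·20=4768; k=4: 2040+2720+15·17·20=9860; k=5: 2048+0+15·8·20=4448 → min 4448.
Length 5: P..T: k=1: 0+4448+6·20·8=5408; k=2: 1800+2048+6·15·8=4568; k=3: 2520+1088+6·8·8=3992; k=4: 3336+0+6·17·8=4152 → min 3992 | Q..U: k=2: 0+4448+20·15·20=10448; k=3: 2400+2368+20·8·20=7968; k=4: 5120+2720+20·17·20=14640; k=5: 4448+0+20·8·20=7648 → min 7648.
Length 6: P..U: k=1: 0+7648+6·20·20=10048; k=2: 1800+4448+6·15·20=8048; k=3: 2520+2368+6·8·20=5848; k=4: 3336+2720+6·17·20=8096; k=5: 3992+0+6·8·20=4952 → min 4952.
Optimal order: ((((P Q) R) (S T)) U) with cost 4952.

4952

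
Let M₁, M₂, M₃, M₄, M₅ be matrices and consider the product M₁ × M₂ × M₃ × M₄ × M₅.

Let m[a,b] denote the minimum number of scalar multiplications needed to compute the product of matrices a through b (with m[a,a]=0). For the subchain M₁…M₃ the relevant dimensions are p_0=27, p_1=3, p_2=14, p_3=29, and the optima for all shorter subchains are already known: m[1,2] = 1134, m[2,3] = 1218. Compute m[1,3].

m[1,3] = min over k∈[1,2] of m[1,k]+m[k+1,3]+p_{0}·p_k·p_{3}.
k=1: 0 + 1218 + 27·3·29 = 3567; k=2: 1134 + 0 + 27·14·29 = 12096.
Minimum: 3567 at k=1.

3567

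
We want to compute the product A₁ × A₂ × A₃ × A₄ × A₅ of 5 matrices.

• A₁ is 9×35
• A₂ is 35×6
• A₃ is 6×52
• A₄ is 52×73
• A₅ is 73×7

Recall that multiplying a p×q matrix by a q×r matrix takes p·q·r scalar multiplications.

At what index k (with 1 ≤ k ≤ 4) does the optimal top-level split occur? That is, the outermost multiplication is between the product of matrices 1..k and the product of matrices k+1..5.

2

Adjacent pairs: A₁A₂ = 9·35·6 = 1890; A₂A₃ = 35·6·52 = 10920; A₃A₄ = 6·52·73 = 22776; A₄A₅ = 52·73·7 = 26572.
Length 3: A₁..A₃: k=1: 0+10920+9·35·52=27300; k=2: 1890+0+9·6·52=4698 → min 4698 | A₂..A₄: k=2: 0+22776+35·6·73=38106; k=3: 10920+0+35·52·73=143780 → min 38106 | A₃..A₅: k=3: 0+26572+6·52·7=28756; k=4: 22776+0+6·73·7=25842 → min 25842.
Length 4: A₁..A₄: k=1: 0+38106+9·35·73=61101; k=2: 1890+22776+9·6·73=28608; k=3: 4698+0+9·52·73=38862 → min 28608 | A₂..A₅: k=2: 0+25842+35·6·7=27312; k=3: 10920+26572+35·52·7=50232; k=4: 38106+0+35·73·7=55991 → min 27312.
Top-level splits: k=1: (A₁..A₁)·(A₂..A₅) → 0+27312+9·35·7 = 29517; k=2: (A₁..A₂)·(A₃..A₅) → 1890+25842+9·6·7 = 28110; k=3: (A₁..A₃)·(A₄..A₅) → 4698+26572+9·52·7 = 34546; k=4: (A₁..A₄)·(A₅..A₅) → 28608+0+9·73·7 = 33207.
Best split is after A₂, i.e. k = 2.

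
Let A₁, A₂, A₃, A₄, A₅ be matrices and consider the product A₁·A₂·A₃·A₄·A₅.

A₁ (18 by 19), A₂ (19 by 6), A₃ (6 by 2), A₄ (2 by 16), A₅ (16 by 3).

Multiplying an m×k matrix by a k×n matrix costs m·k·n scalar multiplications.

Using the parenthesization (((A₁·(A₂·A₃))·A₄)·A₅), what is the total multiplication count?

2352

(A₂·A₃): 19×6 by 6×2 → 19×2, cost 19·6·2 = 228
(A₁·(A₂·A₃)): 18×19 by 19×2 → 18×2, cost 18·19·2 = 684; cumulative 912
((A₁·(A₂·A₃))·A₄): 18×2 by 2×16 → 18×16, cost 18·2·16 = 576; cumulative 1488
(((A₁·(A₂·A₃))·A₄)·A₅): 18×16 by 16×3 → 18×3, cost 18·16·3 = 864; cumulative 2352
Total: 2352 scalar multiplications.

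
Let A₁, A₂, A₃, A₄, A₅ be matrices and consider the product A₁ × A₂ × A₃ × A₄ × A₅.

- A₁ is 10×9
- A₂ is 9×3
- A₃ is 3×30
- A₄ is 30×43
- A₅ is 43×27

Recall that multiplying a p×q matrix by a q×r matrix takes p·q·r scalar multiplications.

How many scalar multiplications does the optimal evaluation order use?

8433

Adjacent pairs: A₁A₂ = 10·9·3 = 270; A₂A₃ = 9·3·30 = 810; A₃A₄ = 3·30·43 = 3870; A₄A₅ = 30·43·27 = 34830.
Length 3: A₁..A₃: k=1: 0+810+10·9·30=3510; k=2: 270+0+10·3·30=1170 → min 1170 | A₂..A₄: k=2: 0+3870+9·3·43=5031; k=3: 810+0+9·30·43=12420 → min 5031 | A₃..A₅: k=3: 0+34830+3·30·27=37260; k=4: 3870+0+3·43·27=7353 → min 7353.
Length 4: A₁..A₄: k=1: 0+5031+10·9·43=8901; k=2: 270+3870+10·3·43=5430; k=3: 1170+0+10·30·43=14070 → min 5430 | A₂..A₅: k=2: 0+7353+9·3·27=8082; k=3: 810+34830+9·30·27=42930; k=4: 5031+0+9·43·27=15480 → min 8082.
Length 5: A₁..A₅: k=1: 0+8082+10·9·27=10512; k=2: 270+7353+10·3·27=8433; k=3: 1170+34830+10·30·27=44100; k=4: 5430+0+10·43·27=17040 → min 8433.
Optimal order: ((A₁ × A₂) × ((A₃ × A₄) × A₅)) with cost 8433.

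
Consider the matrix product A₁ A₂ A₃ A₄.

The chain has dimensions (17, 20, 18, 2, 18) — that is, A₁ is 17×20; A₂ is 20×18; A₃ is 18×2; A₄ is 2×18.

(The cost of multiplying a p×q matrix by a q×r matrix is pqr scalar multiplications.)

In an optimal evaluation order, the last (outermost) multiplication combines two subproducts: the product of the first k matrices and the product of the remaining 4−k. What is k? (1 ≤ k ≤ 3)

Adjacent pairs: A₁A₂ = 17·20·18 = 6120; A₂A₃ = 20·18·2 = 720; A₃A₄ = 18·2·18 = 648.
Length 3: A₁..A₃: k=1: 0+720+17·20·2=1400; k=2: 6120+0+17·18·2=6732 → min 1400 | A₂..A₄: k=2: 0+648+20·18·18=7128; k=3: 720+0+20·2·18=1440 → min 1440.
Top-level splits: k=1: (A₁..A₁)·(A₂..A₄) → 0+1440+17·20·18 = 7560; k=2: (A₁..A₂)·(A₃..A₄) → 6120+648+17·18·18 = 12276; k=3: (A₁..A₃)·(A₄..A₄) → 1400+0+17·2·18 = 2012.
Best split is after A₃, i.e. k = 3.

3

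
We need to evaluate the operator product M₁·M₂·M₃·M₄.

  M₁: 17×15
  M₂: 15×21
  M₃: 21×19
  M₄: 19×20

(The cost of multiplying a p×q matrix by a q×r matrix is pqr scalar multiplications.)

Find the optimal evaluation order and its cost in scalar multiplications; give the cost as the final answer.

16785

Adjacent pairs: M₁M₂ = 17·15·21 = 5355; M₂M₃ = 15·21·19 = 5985; M₃M₄ = 21·19·20 = 7980.
Length 3: M₁..M₃: k=1: 0+5985+17·15·19=10830; k=2: 5355+0+17·21·19=12138 → min 10830 | M₂..M₄: k=2: 0+7980+15·21·20=14280; k=3: 5985+0+15·19·20=11685 → min 11685.
Length 4: M₁..M₄: k=1: 0+11685+17·15·20=16785; k=2: 5355+7980+17·21·20=20475; k=3: 10830+0+17·19·20=17290 → min 16785.
Optimal parenthesization: (M₁·((M₂·M₃)·M₄)) with cost 16785.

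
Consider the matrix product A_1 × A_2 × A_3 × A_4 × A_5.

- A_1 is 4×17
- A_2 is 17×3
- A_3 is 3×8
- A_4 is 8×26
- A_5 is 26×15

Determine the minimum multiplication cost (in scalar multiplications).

Adjacent pairs: A_1A_2 = 4·17·3 = 204; A_2A_3 = 17·3·8 = 408; A_3A_4 = 3·8·26 = 624; A_4A_5 = 8·26·15 = 3120.
Length 3: A_1..A_3: k=1: 0+408+4·17·8=952; k=2: 204+0+4·3·8=300 → min 300 | A_2..A_4: k=2: 0+624+17·3·26=1950; k=3: 408+0+17·8·26=3944 → min 1950 | A_3..A_5: k=3: 0+3120+3·8·15=3480; k=4: 624+0+3·26·15=1794 → min 1794.
Length 4: A_1..A_4: k=1: 0+1950+4·17·26=3718; k=2: 204+624+4·3·26=1140; k=3: 300+0+4·8·26=1132 → min 1132 | A_2..A_5: k=2: 0+1794+17·3·15=2559; k=3: 408+3120+17·8·15=5568; k=4: 1950+0+17·26·15=8580 → min 2559.
Length 5: A_1..A_5: k=1: 0+2559+4·17·15=3579; k=2: 204+1794+4·3·15=2178; k=3: 300+3120+4·8·15=3900; k=4: 1132+0+4·26·15=2692 → min 2178.
Optimal order: ((A_1 × A_2) × ((A_3 × A_4) × A_5)) with cost 2178.

2178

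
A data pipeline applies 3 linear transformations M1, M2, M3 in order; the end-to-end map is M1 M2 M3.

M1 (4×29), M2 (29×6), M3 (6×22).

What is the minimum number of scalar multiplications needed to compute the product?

Order (M1 (M2 M3)): (M2 M3): 29×6 by 6×22 → 29×22, cost 29·6·22 = 3828; (M1 (M2 M3)): 4×29 by 29×22 → 4×22, cost 4·29·22 = 2552; cumulative 6380. Total 6380.
Order ((M1 M2) M3): (M1 M2): 4×29 by 29×6 → 4×6, cost 4·29·6 = 696; ((M1 M2) M3): 4×6 by 6×22 → 4×22, cost 4·6·22 = 528; cumulative 1224. Total 1224.
Minimum: 1224.

1224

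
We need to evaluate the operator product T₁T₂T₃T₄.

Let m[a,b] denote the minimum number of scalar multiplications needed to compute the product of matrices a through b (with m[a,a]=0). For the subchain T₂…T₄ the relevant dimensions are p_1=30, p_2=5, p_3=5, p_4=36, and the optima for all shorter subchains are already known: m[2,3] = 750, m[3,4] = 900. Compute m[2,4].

m[2,4] = min over k∈[2,3] of m[2,k]+m[k+1,4]+p_{1}·p_k·p_{4}.
k=2: 0 + 900 + 30·5·36 = 6300; k=3: 750 + 0 + 30·5·36 = 6150.
Minimum: 6150 at k=3.

6150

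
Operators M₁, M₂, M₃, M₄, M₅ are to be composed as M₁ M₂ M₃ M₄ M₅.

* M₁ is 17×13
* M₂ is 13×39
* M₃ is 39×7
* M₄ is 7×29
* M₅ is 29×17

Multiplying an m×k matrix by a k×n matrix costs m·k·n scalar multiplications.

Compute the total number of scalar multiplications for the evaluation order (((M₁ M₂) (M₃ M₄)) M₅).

44144

(M₁ M₂): 17×13 by 13×39 → 17×39, cost 17·13·39 = 8619
(M₃ M₄): 39×7 by 7×29 → 39×29, cost 39·7·29 = 7917
((M₁ M₂) (M₃ M₄)): 17×39 by 39×29 → 17×29, cost 17·39·29 = 19227; cumulative 35763
(((M₁ M₂) (M₃ M₄)) M₅): 17×29 by 29×17 → 17×17, cost 17·29·17 = 8381; cumulative 44144
Total: 44144 scalar multiplications.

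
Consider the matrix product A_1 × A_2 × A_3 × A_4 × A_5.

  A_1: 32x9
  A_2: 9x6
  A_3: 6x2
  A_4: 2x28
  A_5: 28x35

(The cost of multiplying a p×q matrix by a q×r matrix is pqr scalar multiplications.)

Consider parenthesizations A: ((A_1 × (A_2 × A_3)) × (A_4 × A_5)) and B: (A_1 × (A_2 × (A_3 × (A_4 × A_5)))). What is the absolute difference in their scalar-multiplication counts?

Order A = ((A_1 × (A_2 × A_3)) × (A_4 × A_5)): (A_2 × A_3): 9×6 by 6×2 → 9×2, cost 9·6·2 = 108; (A_1 × (A_2 × A_3)): 32×9 by 9×2 → 32×2, cost 32·9·2 = 576; cumulative 684; (A_4 × A_5): 2×28 by 28×35 → 2×35, cost 2·28·35 = 1960; ((A_1 × (A_2 × A_3)) × (A_4 × A_5)): 32×2 by 2×35 → 32×35, cost 32·2·35 = 2240; cumulative 4884. Total 4884.
Order B = (A_1 × (A_2 × (A_3 × (A_4 × A_5)))): (A_4 × A_5): 2×28 by 28×35 → 2×35, cost 2·28·35 = 1960; (A_3 × (A_4 × A_5)): 6×2 by 2×35 → 6×35, cost 6·2·35 = 420; cumulative 2380; (A_2 × (A_3 × (A_4 × A_5))): 9×6 by 6×35 → 9×35, cost 9·6·35 = 1890; cumulative 4270; (A_1 × (A_2 × (A_3 × (A_4 × A_5)))): 32×9 by 9×35 → 32×35, cost 32·9·35 = 10080; cumulative 14350. Total 14350.
Difference: |4884 − 14350| = 9466.

9466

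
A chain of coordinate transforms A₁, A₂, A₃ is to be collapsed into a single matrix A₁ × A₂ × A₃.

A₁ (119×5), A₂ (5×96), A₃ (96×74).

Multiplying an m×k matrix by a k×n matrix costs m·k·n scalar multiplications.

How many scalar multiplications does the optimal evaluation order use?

79550

Order (A₁ × (A₂ × A₃)): (A₂ × A₃): 5×96 by 96×74 → 5×74, cost 5·96·74 = 35520; (A₁ × (A₂ × A₃)): 119×5 by 5×74 → 119×74, cost 119·5·74 = 44030; cumulative 79550. Total 79550.
Order ((A₁ × A₂) × A₃): (A₁ × A₂): 119×5 by 5×96 → 119×96, cost 119·5·96 = 57120; ((A₁ × A₂) × A₃): 119×96 by 96×74 → 119×74, cost 119·96·74 = 845376; cumulative 902496. Total 902496.
Minimum: 79550.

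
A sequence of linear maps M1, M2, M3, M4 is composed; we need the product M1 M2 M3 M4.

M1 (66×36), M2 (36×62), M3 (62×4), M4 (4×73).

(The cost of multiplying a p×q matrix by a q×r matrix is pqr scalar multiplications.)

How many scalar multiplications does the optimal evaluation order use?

37704

Adjacent pairs: M1M2 = 66·36·62 = 147312; M2M3 = 36·62·4 = 8928; M3M4 = 62·4·73 = 18104.
Length 3: M1..M3: k=1: 0+8928+66·36·4=18432; k=2: 147312+0+66·62·4=163680 → min 18432 | M2..M4: k=2: 0+18104+36·62·73=181040; k=3: 8928+0+36·4·73=19440 → min 19440.
Length 4: M1..M4: k=1: 0+19440+66·36·73=192888; k=2: 147312+18104+66·62·73=464132; k=3: 18432+0+66·4·73=37704 → min 37704.
Optimal order: ((M1 (M2 M3)) M4) with cost 37704.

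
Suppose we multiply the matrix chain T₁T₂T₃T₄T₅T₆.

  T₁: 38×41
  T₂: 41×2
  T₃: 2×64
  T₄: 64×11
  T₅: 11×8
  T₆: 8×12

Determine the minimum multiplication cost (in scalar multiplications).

Adjacent pairs: T₁T₂ = 38·41·2 = 3116; T₂T₃ = 41·2·64 = 5248; T₃T₄ = 2·64·11 = 1408; T₄T₅ = 64·11·8 = 5632; T₅T₆ = 11·8·12 = 1056.
Length 3: T₁..T₃: k=1: 0+5248+38·41·64=104960; k=2: 3116+0+38·2·64=7980 → min 7980 | T₂..T₄: k=2: 0+1408+41·2·11=2310; k=3: 5248+0+41·64·11=34112 → min 2310 | T₃..T₅: k=3: 0+5632+2·64·8=6656; k=4: 1408+0+2·11·8=1584 → min 1584 | T₄..T₆: k=4: 0+1056+64·11·12=9504; k=5: 5632+0+64·8·12=11776 → min 9504.
Length 4: T₁..T₄: k=1: 0+2310+38·41·11=19448; k=2: 3116+1408+38·2·11=5360; k=3: 7980+0+38·64·11=34732 → min 5360 | T₂..T₅: k=2: 0+1584+41·2·8=2240; k=3: 5248+5632+41·64·8=31872; k=4: 2310+0+41·11·8=5918 → min 2240 | T₃..T₆: k=3: 0+9504+2·64·12=11040; k=4: 1408+1056+2·11·12=2728; k=5: 1584+0+2·8·12=1776 → min 1776.
Length 5: T₁..T₅: k=1: 0+2240+38·41·8=14704; k=2: 3116+1584+38·2·8=5308; k=3: 7980+5632+38·64·8=33068; k=4: 5360+0+38·11·8=8704 → min 5308 | T₂..T₆: k=2: 0+1776+41·2·12=2760; k=3: 5248+9504+41·64·12=46240; k=4: 2310+1056+41·11·12=8778; k=5: 2240+0+41·8·12=6176 → min 2760.
Length 6: T₁..T₆: k=1: 0+2760+38·41·12=21456; k=2: 3116+1776+38·2·12=5804; k=3: 7980+9504+38·64·12=46668; k=4: 5360+1056+38·11·12=11432; k=5: 5308+0+38·8·12=8956 → min 5804.
Optimal order: ((T₁T₂)(((T₃T₄)T₅)T₆)) with cost 5804.

5804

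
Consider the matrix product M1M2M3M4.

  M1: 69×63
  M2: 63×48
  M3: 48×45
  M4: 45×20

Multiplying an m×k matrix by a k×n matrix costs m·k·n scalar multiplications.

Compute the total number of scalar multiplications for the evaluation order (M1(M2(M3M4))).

(M3M4): 48×45 by 45×20 → 48×20, cost 48·45·20 = 43200
(M2(M3M4)): 63×48 by 48×20 → 63×20, cost 63·48·20 = 60480; cumulative 103680
(M1(M2(M3M4))): 69×63 by 63×20 → 69×20, cost 69·63·20 = 86940; cumulative 190620
Total: 190620 scalar multiplications.

190620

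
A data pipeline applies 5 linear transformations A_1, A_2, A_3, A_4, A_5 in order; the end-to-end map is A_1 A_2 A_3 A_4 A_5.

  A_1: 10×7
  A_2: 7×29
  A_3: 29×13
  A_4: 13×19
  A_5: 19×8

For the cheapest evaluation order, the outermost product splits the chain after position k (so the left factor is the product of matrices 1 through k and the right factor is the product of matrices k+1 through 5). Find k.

Adjacent pairs: A_1A_2 = 10·7·29 = 2030; A_2A_3 = 7·29·13 = 2639; A_3A_4 = 29·13·19 = 7163; A_4A_5 = 13·19·8 = 1976.
Length 3: A_1..A_3: k=1: 0+2639+10·7·13=3549; k=2: 2030+0+10·29·13=5800 → min 3549 | A_2..A_4: k=2: 0+7163+7·29·19=11020; k=3: 2639+0+7·13·19=4368 → min 4368 | A_3..A_5: k=3: 0+1976+29·13·8=4992; k=4: 7163+0+29·19·8=11571 → min 4992.
Length 4: A_1..A_4: k=1: 0+4368+10·7·19=5698; k=2: 2030+7163+10·29·19=14703; k=3: 3549+0+10·13·19=6019 → min 5698 | A_2..A_5: k=2: 0+4992+7·29·8=6616; k=3: 2639+1976+7·13·8=5343; k=4: 4368+0+7·19·8=5432 → min 5343.
Top-level splits: k=1: (A_1..A_1)·(A_2..A_5) → 0+5343+10·7·8 = 5903; k=2: (A_1..A_2)·(A_3..A_5) → 2030+4992+10·29·8 = 9342; k=3: (A_1..A_3)·(A_4..A_5) → 3549+1976+10·13·8 = 6565; k=4: (A_1..A_4)·(A_5..A_5) → 5698+0+10·19·8 = 7218.
Best split is after A_1, i.e. k = 1.

1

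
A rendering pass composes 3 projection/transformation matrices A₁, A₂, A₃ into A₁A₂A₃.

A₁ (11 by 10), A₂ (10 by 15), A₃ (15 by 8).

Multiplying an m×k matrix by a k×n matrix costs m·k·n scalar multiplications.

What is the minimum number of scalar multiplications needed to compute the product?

Order (A₁(A₂A₃)): (A₂A₃): 10×15 by 15×8 → 10×8, cost 10·15·8 = 1200; (A₁(A₂A₃)): 11×10 by 10×8 → 11×8, cost 11·10·8 = 880; cumulative 2080. Total 2080.
Order ((A₁A₂)A₃): (A₁A₂): 11×10 by 10×15 → 11×15, cost 11·10·15 = 1650; ((A₁A₂)A₃): 11×15 by 15×8 → 11×8, cost 11·15·8 = 1320; cumulative 2970. Total 2970.
Minimum: 2080.

2080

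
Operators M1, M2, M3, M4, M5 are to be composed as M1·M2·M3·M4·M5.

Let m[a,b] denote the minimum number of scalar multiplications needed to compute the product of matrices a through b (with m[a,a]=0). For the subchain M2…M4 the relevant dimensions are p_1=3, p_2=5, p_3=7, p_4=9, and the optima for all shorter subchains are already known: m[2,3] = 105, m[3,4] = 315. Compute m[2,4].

m[2,4] = min over k∈[2,3] of m[2,k]+m[k+1,4]+p_{1}·p_k·p_{4}.
k=2: 0 + 315 + 3·5·9 = 450; k=3: 105 + 0 + 3·7·9 = 294.
Minimum: 294 at k=3.

294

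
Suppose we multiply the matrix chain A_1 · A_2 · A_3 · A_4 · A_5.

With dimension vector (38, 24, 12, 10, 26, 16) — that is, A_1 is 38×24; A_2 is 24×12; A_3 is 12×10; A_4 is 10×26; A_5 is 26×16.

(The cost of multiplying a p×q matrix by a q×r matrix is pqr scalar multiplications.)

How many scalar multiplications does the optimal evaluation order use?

Adjacent pairs: A_1A_2 = 38·24·12 = 10944; A_2A_3 = 24·12·10 = 2880; A_3A_4 = 12·10·26 = 3120; A_4A_5 = 10·26·16 = 4160.
Length 3: A_1..A_3: k=1: 0+2880+38·24·10=12000; k=2: 10944+0+38·12·10=15504 → min 12000 | A_2..A_4: k=2: 0+3120+24·12·26=10608; k=3: 2880+0+24·10·26=9120 → min 9120 | A_3..A_5: k=3: 0+4160+12·10·16=6080; k=4: 3120+0+12·26·16=8112 → min 6080.
Length 4: A_1..A_4: k=1: 0+9120+38·24·26=32832; k=2: 10944+3120+38·12·26=25920; k=3: 12000+0+38·10·26=21880 → min 21880 | A_2..A_5: k=2: 0+6080+24·12·16=10688; k=3: 2880+4160+24·10·16=10880; k=4: 9120+0+24·26·16=19104 → min 10688.
Length 5: A_1..A_5: k=1: 0+10688+38·24·16=25280; k=2: 10944+6080+38·12·16=24320; k=3: 12000+4160+38·10·16=22240; k=4: 21880+0+38·26·16=37688 → min 22240.
Optimal order: ((A_1 · (A_2 · A_3)) · (A_4 · A_5)) with cost 22240.

22240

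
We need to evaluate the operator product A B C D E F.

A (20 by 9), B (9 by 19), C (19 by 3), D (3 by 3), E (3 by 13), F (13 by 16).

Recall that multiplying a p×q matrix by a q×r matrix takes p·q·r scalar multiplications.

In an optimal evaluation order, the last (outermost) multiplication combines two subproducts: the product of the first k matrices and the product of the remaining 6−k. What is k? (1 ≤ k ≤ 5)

Adjacent pairs: AB = 20·9·19 = 3420; BC = 9·19·3 = 513; CD = 19·3·3 = 171; DE = 3·3·13 = 117; EF = 3·13·16 = 624.
Length 3: A..C: k=1: 0+513+20·9·3=1053; k=2: 3420+0+20·19·3=4560 → min 1053 | B..D: k=2: 0+171+9·19·3=684; k=3: 513+0+9·3·3=594 → min 594 | C..E: k=3: 0+117+19·3·13=858; k=4: 171+0+19·3·13=912 → min 858 | D..F: k=4: 0+624+3·3·16=768; k=5: 117+0+3·13·16=741 → min 741.
Length 4: A..D: k=1: 0+594+20·9·3=1134; k=2: 3420+171+20·19·3=4731; k=3: 1053+0+20·3·3=1233 → min 1134 | B..E: k=2: 0+858+9·19·13=3081; k=3: 513+117+9·3·13=981; k=4: 594+0+9·3·13=945 → min 945 | C..F: k=3: 0+741+19·3·16=1653; k=4: 171+624+19·3·16=1707; k=5: 858+0+19·13·16=4810 → min 1653.
Length 5: A..E: k=1: 0+945+20·9·13=3285; k=2: 3420+858+20·19·13=9218; k=3: 1053+117+20·3·13=1950; k=4: 1134+0+20·3·13=1914 → min 1914 | B..F: k=2: 0+1653+9·19·16=4389; k=3: 513+741+9·3·16=1686; k=4: 594+624+9·3·16=1650; k=5: 945+0+9·13·16=2817 → min 1650.
Top-level splits: k=1: (A..A)·(B..F) → 0+1650+20·9·16 = 4530; k=2: (A..B)·(C..F) → 3420+1653+20·19·16 = 11153; k=3: (A..C)·(D..F) → 1053+741+20·3·16 = 2754; k=4: (A..D)·(E..F) → 1134+624+20·3·16 = 2718; k=5: (A..E)·(F..F) → 1914+0+20·13·16 = 6074.
Best split is after D, i.e. k = 4.

4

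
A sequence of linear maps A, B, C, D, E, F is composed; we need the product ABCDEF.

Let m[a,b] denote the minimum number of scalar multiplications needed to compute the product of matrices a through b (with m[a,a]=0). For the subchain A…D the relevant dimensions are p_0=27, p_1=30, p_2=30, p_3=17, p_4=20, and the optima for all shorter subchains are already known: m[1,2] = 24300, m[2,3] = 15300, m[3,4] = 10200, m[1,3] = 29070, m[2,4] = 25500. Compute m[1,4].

m[1,4] = min over k∈[1,3] of m[1,k]+m[k+1,4]+p_{0}·p_k·p_{4}.
k=1: 0 + 25500 + 27·30·20 = 41700; k=2: 24300 + 10200 + 27·30·20 = 50700; k=3: 29070 + 0 + 27·17·20 = 38250.
Minimum: 38250 at k=3.

38250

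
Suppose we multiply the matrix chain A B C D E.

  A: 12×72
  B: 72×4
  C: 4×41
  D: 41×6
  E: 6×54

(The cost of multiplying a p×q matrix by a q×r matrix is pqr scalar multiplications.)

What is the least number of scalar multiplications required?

8328

Adjacent pairs: AB = 12·72·4 = 3456; BC = 72·4·41 = 11808; CD = 4·41·6 = 984; DE = 41·6·54 = 13284.
Length 3: A..C: k=1: 0+11808+12·72·41=47232; k=2: 3456+0+12·4·41=5424 → min 5424 | B..D: k=2: 0+984+72·4·6=2712; k=3: 11808+0+72·41·6=29520 → min 2712 | C..E: k=3: 0+13284+4·41·54=22140; k=4: 984+0+4·6·54=2280 → min 2280.
Length 4: A..D: k=1: 0+2712+12·72·6=7896; k=2: 3456+984+12·4·6=4728; k=3: 5424+0+12·41·6=8376 → min 4728 | B..E: k=2: 0+2280+72·4·54=17832; k=3: 11808+13284+72·41·54=184500; k=4: 2712+0+72·6·54=26040 → min 17832.
Length 5: A..E: k=1: 0+17832+12·72·54=64488; k=2: 3456+2280+12·4·54=8328; k=3: 5424+13284+12·41·54=45276; k=4: 4728+0+12·6·54=8616 → min 8328.
Optimal order: ((A B) ((C D) E)) with cost 8328.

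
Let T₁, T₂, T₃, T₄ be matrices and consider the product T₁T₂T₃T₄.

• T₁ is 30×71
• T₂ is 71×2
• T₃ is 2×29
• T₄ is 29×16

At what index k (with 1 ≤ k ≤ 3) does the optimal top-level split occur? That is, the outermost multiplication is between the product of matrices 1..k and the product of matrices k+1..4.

2

Adjacent pairs: T₁T₂ = 30·71·2 = 4260; T₂T₃ = 71·2·29 = 4118; T₃T₄ = 2·29·16 = 928.
Length 3: T₁..T₃: k=1: 0+4118+30·71·29=65888; k=2: 4260+0+30·2·29=6000 → min 6000 | T₂..T₄: k=2: 0+928+71·2·16=3200; k=3: 4118+0+71·29·16=37062 → min 3200.
Top-level splits: k=1: (T₁..T₁)·(T₂..T₄) → 0+3200+30·71·16 = 37280; k=2: (T₁..T₂)·(T₃..T₄) → 4260+928+30·2·16 = 6148; k=3: (T₁..T₃)·(T₄..T₄) → 6000+0+30·29·16 = 19920.
Best split is after T₂, i.e. k = 2.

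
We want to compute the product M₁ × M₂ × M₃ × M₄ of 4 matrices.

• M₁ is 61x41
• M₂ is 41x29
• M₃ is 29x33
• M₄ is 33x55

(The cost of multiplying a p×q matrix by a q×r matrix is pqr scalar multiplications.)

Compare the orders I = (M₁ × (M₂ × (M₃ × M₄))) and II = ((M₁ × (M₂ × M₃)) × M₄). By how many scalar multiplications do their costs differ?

23100

Order I = (M₁ × (M₂ × (M₃ × M₄))): (M₃ × M₄): 29×33 by 33×55 → 29×55, cost 29·33·55 = 52635; (M₂ × (M₃ × M₄)): 41×29 by 29×55 → 41×55, cost 41·29·55 = 65395; cumulative 118030; (M₁ × (M₂ × (M₃ × M₄))): 61×41 by 41×55 → 61×55, cost 61·41·55 = 137555; cumulative 255585. Total 255585.
Order II = ((M₁ × (M₂ × M₃)) × M₄): (M₂ × M₃): 41×29 by 29×33 → 41×33, cost 41·29·33 = 39237; (M₁ × (M₂ × M₃)): 61×41 by 41×33 → 61×33, cost 61·41·33 = 82533; cumulative 121770; ((M₁ × (M₂ × M₃)) × M₄): 61×33 by 33×55 → 61×55, cost 61·33·55 = 110715; cumulative 232485. Total 232485.
Difference: |255585 − 232485| = 23100.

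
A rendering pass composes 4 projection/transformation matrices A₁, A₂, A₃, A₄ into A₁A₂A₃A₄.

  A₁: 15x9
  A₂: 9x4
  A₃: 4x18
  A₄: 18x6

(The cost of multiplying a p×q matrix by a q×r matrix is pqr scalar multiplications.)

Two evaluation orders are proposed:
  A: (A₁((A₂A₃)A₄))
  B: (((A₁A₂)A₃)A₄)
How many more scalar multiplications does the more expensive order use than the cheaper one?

Order A = (A₁((A₂A₃)A₄)): (A₂A₃): 9×4 by 4×18 → 9×18, cost 9·4·18 = 648; ((A₂A₃)A₄): 9×18 by 18×6 → 9×6, cost 9·18·6 = 972; cumulative 1620; (A₁((A₂A₃)A₄)): 15×9 by 9×6 → 15×6, cost 15·9·6 = 810; cumulative 2430. Total 2430.
Order B = (((A₁A₂)A₃)A₄): (A₁A₂): 15×9 by 9×4 → 15×4, cost 15·9·4 = 540; ((A₁A₂)A₃): 15×4 by 4×18 → 15×18, cost 15·4·18 = 1080; cumulative 1620; (((A₁A₂)A₃)A₄): 15×18 by 18×6 → 15×6, cost 15·18·6 = 1620; cumulative 3240. Total 3240.
Difference: |2430 − 3240| = 810.

810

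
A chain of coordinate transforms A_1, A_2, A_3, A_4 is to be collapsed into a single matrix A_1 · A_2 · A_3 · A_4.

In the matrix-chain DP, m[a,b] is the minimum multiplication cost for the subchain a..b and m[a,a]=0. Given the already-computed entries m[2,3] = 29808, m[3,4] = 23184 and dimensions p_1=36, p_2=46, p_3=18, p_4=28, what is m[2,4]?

47952

m[2,4] = min over k∈[2,3] of m[2,k]+m[k+1,4]+p_{1}·p_k·p_{4}.
k=2: 0 + 23184 + 36·46·28 = 69552; k=3: 29808 + 0 + 36·18·28 = 47952.
Minimum: 47952 at k=3.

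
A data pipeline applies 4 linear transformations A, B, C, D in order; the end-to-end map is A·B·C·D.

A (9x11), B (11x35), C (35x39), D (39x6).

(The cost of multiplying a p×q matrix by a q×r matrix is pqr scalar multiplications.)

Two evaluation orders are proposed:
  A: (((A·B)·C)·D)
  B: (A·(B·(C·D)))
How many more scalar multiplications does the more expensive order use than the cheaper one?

Order A = (((A·B)·C)·D): (A·B): 9×11 by 11×35 → 9×35, cost 9·11·35 = 3465; ((A·B)·C): 9×35 by 35×39 → 9×39, cost 9·35·39 = 12285; cumulative 15750; (((A·B)·C)·D): 9×39 by 39×6 → 9×6, cost 9·39·6 = 2106; cumulative 17856. Total 17856.
Order B = (A·(B·(C·D))): (C·D): 35×39 by 39×6 → 35×6, cost 35·39·6 = 8190; (B·(C·D)): 11×35 by 35×6 → 11×6, cost 11·35·6 = 2310; cumulative 10500; (A·(B·(C·D))): 9×11 by 11×6 → 9×6, cost 9·11·6 = 594; cumulative 11094. Total 11094.
Difference: |17856 − 11094| = 6762.

6762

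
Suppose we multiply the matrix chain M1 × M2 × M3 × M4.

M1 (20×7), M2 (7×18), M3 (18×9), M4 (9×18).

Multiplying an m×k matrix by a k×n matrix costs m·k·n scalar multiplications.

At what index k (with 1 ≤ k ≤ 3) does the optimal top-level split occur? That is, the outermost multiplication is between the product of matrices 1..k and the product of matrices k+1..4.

1

Adjacent pairs: M1M2 = 20·7·18 = 2520; M2M3 = 7·18·9 = 1134; M3M4 = 18·9·18 = 2916.
Length 3: M1..M3: k=1: 0+1134+20·7·9=2394; k=2: 2520+0+20·18·9=5760 → min 2394 | M2..M4: k=2: 0+2916+7·18·18=5184; k=3: 1134+0+7·9·18=2268 → min 2268.
Top-level splits: k=1: (M1..M1)·(M2..M4) → 0+2268+20·7·18 = 4788; k=2: (M1..M2)·(M3..M4) → 2520+2916+20·18·18 = 11916; k=3: (M1..M3)·(M4..M4) → 2394+0+20·9·18 = 5634.
Best split is after M1, i.e. k = 1.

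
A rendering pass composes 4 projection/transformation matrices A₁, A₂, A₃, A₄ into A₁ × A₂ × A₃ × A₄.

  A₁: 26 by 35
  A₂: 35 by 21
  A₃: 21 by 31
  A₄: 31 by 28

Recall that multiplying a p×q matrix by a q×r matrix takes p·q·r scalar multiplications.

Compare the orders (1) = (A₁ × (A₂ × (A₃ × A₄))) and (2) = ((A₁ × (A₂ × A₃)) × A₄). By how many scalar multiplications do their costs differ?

9275

Order (1) = (A₁ × (A₂ × (A₃ × A₄))): (A₃ × A₄): 21×31 by 31×28 → 21×28, cost 21·31·28 = 18228; (A₂ × (A₃ × A₄)): 35×21 by 21×28 → 35×28, cost 35·21·28 = 20580; cumulative 38808; (A₁ × (A₂ × (A₃ × A₄))): 26×35 by 35×28 → 26×28, cost 26·35·28 = 25480; cumulative 64288. Total 64288.
Order (2) = ((A₁ × (A₂ × A₃)) × A₄): (A₂ × A₃): 35×21 by 21×31 → 35×31, cost 35·21·31 = 22785; (A₁ × (A₂ × A₃)): 26×35 by 35×31 → 26×31, cost 26·35·31 = 28210; cumulative 50995; ((A₁ × (A₂ × A₃)) × A₄): 26×31 by 31×28 → 26×28, cost 26·31·28 = 22568; cumulative 73563. Total 73563.
Difference: |64288 − 73563| = 9275.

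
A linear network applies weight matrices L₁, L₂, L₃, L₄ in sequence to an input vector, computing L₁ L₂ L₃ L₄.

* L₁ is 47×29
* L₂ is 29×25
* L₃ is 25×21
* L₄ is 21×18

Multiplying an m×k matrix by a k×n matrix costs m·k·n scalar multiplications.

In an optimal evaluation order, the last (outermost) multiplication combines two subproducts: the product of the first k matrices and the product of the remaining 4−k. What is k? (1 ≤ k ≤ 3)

1

Adjacent pairs: L₁L₂ = 47·29·25 = 34075; L₂L₃ = 29·25·21 = 15225; L₃L₄ = 25·21·18 = 9450.
Length 3: L₁..L₃: k=1: 0+15225+47·29·21=43848; k=2: 34075+0+47·25·21=58750 → min 43848 | L₂..L₄: k=2: 0+9450+29·25·18=22500; k=3: 15225+0+29·21·18=26187 → min 22500.
Top-level splits: k=1: (L₁..L₁)·(L₂..L₄) → 0+22500+47·29·18 = 47034; k=2: (L₁..L₂)·(L₃..L₄) → 34075+9450+47·25·18 = 64675; k=3: (L₁..L₃)·(L₄..L₄) → 43848+0+47·21·18 = 61614.
Best split is after L₁, i.e. k = 1.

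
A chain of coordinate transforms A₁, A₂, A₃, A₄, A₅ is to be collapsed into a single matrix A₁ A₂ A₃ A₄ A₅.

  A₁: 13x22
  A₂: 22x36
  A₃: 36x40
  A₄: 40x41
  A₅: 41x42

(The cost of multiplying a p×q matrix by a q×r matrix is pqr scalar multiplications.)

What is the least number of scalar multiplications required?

Adjacent pairs: A₁A₂ = 13·22·36 = 10296; A₂A₃ = 22·36·40 = 31680; A₃A₄ = 36·40·41 = 59040; A₄A₅ = 40·41·42 = 68880.
Length 3: A₁..A₃: k=1: 0+31680+13·22·40=43120; k=2: 10296+0+13·36·40=29016 → min 29016 | A₂..A₄: k=2: 0+59040+22·36·41=91512; k=3: 31680+0+22·40·41=67760 → min 67760 | A₃..A₅: k=3: 0+68880+36·40·42=129360; k=4: 59040+0+36·41·42=121032 → min 121032.
Length 4: A₁..A₄: k=1: 0+67760+13·22·41=79486; k=2: 10296+59040+13·36·41=88524; k=3: 29016+0+13·40·41=50336 → min 50336 | A₂..A₅: k=2: 0+121032+22·36·42=154296; k=3: 31680+68880+22·40·42=137520; k=4: 67760+0+22·41·42=105644 → min 105644.
Length 5: A₁..A₅: k=1: 0+105644+13·22·42=117656; k=2: 10296+121032+13·36·42=150984; k=3: 29016+68880+13·40·42=119736; k=4: 50336+0+13·41·42=72722 → min 72722.
Optimal order: ((((A₁ A₂) A₃) A₄) A₅) with cost 72722.

72722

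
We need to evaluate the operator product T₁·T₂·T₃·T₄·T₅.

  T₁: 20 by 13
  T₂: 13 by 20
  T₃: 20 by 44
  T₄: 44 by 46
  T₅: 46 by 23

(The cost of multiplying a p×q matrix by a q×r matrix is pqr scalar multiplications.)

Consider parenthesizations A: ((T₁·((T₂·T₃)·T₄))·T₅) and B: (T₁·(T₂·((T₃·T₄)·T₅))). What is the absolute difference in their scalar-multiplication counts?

Order A = ((T₁·((T₂·T₃)·T₄))·T₅): (T₂·T₃): 13×20 by 20×44 → 13×44, cost 13·20·44 = 11440; ((T₂·T₃)·T₄): 13×44 by 44×46 → 13×46, cost 13·44·46 = 26312; cumulative 37752; (T₁·((T₂·T₃)·T₄)): 20×13 by 13×46 → 20×46, cost 20·13·46 = 11960; cumulative 49712; ((T₁·((T₂·T₃)·T₄))·T₅): 20×46 by 46×23 → 20×23, cost 20·46·23 = 21160; cumulative 70872. Total 70872.
Order B = (T₁·(T₂·((T₃·T₄)·T₅))): (T₃·T₄): 20×44 by 44×46 → 20×46, cost 20·44·46 = 40480; ((T₃·T₄)·T₅): 20×46 by 46×23 → 20×23, cost 20·46·23 = 21160; cumulative 61640; (T₂·((T₃·T₄)·T₅)): 13×20 by 20×23 → 13×23, cost 13·20·23 = 5980; cumulative 67620; (T₁·(T₂·((T₃·T₄)·T₅))): 20×13 by 13×23 → 20×23, cost 20·13·23 = 5980; cumulative 73600. Total 73600.
Difference: |70872 − 73600| = 2728.

2728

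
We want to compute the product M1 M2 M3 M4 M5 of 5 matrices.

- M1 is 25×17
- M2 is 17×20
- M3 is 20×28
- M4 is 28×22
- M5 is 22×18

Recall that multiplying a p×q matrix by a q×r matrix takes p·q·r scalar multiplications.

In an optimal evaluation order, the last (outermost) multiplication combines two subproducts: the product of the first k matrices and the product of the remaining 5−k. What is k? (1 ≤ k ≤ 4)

1

Adjacent pairs: M1M2 = 25·17·20 = 8500; M2M3 = 17·20·28 = 9520; M3M4 = 20·28·22 = 12320; M4M5 = 28·22·18 = 11088.
Length 3: M1..M3: k=1: 0+9520+25·17·28=21420; k=2: 8500+0+25·20·28=22500 → min 21420 | M2..M4: k=2: 0+12320+17·20·22=19800; k=3: 9520+0+17·28·22=19992 → min 19800 | M3..M5: k=3: 0+11088+20·28·18=21168; k=4: 12320+0+20·22·18=20240 → min 20240.
Length 4: M1..M4: k=1: 0+19800+25·17·22=29150; k=2: 8500+12320+25·20·22=31820; k=3: 21420+0+25·28·22=36820 → min 29150 | M2..M5: k=2: 0+20240+17·20·18=26360; k=3: 9520+11088+17·28·18=29176; k=4: 19800+0+17·22·18=26532 → min 26360.
Top-level splits: k=1: (M1..M1)·(M2..M5) → 0+26360+25·17·18 = 34010; k=2: (M1..M2)·(M3..M5) → 8500+20240+25·20·18 = 37740; k=3: (M1..M3)·(M4..M5) → 21420+11088+25·28·18 = 45108; k=4: (M1..M4)·(M5..M5) → 29150+0+25·22·18 = 39050.
Best split is after M1, i.e. k = 1.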